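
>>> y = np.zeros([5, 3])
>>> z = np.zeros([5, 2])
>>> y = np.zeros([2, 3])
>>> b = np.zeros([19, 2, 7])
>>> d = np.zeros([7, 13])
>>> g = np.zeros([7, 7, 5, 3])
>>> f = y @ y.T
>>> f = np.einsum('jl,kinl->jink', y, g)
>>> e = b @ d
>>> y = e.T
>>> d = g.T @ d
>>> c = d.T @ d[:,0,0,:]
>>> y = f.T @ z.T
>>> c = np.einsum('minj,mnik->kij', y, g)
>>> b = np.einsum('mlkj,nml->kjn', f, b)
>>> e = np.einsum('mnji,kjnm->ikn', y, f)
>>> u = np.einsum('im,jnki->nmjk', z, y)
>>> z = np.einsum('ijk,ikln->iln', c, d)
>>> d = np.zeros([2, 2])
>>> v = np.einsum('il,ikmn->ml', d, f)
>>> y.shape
(7, 5, 7, 5)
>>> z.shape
(3, 7, 13)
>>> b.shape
(5, 7, 19)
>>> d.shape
(2, 2)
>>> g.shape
(7, 7, 5, 3)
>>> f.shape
(2, 7, 5, 7)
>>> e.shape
(5, 2, 5)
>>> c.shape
(3, 5, 5)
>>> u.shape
(5, 2, 7, 7)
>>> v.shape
(5, 2)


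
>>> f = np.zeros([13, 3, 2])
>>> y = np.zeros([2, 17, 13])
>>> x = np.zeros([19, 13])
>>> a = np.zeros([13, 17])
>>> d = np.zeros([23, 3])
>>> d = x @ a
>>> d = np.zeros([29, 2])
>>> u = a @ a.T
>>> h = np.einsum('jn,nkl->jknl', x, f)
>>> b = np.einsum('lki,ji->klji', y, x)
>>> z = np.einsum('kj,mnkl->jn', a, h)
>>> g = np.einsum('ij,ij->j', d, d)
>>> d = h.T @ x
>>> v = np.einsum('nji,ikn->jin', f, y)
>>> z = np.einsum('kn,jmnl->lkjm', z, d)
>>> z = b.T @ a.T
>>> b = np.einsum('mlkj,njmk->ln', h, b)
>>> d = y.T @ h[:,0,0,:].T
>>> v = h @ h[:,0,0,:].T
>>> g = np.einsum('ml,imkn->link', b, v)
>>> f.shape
(13, 3, 2)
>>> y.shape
(2, 17, 13)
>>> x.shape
(19, 13)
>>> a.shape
(13, 17)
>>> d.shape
(13, 17, 19)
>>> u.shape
(13, 13)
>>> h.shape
(19, 3, 13, 2)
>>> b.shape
(3, 17)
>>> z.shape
(13, 19, 2, 13)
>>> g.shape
(17, 19, 19, 13)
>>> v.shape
(19, 3, 13, 19)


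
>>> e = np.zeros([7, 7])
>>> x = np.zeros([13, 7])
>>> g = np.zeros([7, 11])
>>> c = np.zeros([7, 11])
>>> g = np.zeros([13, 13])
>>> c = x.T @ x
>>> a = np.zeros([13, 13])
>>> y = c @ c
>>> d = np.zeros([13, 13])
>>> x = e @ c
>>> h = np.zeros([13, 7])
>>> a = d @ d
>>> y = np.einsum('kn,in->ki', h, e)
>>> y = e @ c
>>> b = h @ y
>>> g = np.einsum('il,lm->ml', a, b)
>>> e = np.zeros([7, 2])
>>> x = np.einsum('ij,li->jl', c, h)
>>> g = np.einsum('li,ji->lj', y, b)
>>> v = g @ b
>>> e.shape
(7, 2)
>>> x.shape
(7, 13)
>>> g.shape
(7, 13)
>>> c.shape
(7, 7)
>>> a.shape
(13, 13)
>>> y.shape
(7, 7)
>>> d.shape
(13, 13)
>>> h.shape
(13, 7)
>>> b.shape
(13, 7)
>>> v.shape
(7, 7)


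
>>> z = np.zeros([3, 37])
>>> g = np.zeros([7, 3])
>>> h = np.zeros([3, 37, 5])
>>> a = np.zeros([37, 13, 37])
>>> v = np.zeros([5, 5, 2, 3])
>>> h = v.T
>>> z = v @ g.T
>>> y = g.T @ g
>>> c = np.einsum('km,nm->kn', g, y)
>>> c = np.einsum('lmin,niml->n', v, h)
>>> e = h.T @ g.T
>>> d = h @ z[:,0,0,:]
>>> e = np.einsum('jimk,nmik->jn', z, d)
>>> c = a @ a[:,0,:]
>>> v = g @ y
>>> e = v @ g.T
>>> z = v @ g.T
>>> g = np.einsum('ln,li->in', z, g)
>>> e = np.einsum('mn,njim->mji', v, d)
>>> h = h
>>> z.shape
(7, 7)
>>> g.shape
(3, 7)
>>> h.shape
(3, 2, 5, 5)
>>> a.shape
(37, 13, 37)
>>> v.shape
(7, 3)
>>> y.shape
(3, 3)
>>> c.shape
(37, 13, 37)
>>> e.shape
(7, 2, 5)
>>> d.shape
(3, 2, 5, 7)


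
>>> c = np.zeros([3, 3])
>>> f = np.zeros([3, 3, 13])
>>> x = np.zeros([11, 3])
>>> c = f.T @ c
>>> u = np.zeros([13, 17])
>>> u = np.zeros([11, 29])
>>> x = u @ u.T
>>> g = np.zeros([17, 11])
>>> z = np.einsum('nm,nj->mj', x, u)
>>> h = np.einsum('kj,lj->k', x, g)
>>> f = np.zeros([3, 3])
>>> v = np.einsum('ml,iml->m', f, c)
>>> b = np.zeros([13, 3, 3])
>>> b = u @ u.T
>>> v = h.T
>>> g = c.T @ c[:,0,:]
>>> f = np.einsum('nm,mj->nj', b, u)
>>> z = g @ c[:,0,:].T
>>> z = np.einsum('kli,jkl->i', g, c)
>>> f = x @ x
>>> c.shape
(13, 3, 3)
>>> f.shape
(11, 11)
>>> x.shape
(11, 11)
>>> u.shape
(11, 29)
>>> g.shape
(3, 3, 3)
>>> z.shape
(3,)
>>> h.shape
(11,)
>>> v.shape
(11,)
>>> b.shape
(11, 11)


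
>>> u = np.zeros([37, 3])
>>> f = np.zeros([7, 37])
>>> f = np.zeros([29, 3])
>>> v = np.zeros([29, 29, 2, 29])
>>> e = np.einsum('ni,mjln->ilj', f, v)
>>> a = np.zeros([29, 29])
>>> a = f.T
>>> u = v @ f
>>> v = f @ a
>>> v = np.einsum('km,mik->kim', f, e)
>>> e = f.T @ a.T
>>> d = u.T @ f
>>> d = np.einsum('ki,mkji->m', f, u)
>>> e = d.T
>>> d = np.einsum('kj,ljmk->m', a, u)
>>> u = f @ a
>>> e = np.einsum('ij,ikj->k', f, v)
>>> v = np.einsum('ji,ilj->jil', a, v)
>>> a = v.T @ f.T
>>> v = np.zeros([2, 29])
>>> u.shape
(29, 29)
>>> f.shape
(29, 3)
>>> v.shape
(2, 29)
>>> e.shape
(2,)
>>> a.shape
(2, 29, 29)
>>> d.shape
(2,)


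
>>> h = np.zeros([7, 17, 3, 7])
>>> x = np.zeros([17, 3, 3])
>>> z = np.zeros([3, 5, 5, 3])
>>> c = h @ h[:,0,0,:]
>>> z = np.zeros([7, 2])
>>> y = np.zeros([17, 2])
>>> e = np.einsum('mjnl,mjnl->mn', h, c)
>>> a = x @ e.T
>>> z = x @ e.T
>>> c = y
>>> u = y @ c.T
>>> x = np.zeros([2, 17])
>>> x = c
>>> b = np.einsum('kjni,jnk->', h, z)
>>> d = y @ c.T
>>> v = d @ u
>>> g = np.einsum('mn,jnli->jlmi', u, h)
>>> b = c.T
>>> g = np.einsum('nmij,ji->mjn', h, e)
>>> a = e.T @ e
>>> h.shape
(7, 17, 3, 7)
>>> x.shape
(17, 2)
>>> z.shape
(17, 3, 7)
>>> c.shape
(17, 2)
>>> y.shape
(17, 2)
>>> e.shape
(7, 3)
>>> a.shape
(3, 3)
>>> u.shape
(17, 17)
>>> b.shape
(2, 17)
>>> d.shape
(17, 17)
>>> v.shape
(17, 17)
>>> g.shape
(17, 7, 7)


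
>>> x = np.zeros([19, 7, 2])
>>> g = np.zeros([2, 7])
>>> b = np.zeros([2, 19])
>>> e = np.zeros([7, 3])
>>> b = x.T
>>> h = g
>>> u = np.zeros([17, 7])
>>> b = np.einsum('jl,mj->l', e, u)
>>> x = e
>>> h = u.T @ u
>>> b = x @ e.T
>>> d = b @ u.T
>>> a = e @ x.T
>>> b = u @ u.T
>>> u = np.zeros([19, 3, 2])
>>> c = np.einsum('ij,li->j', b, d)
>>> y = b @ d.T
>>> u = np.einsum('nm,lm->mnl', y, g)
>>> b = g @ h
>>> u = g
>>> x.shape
(7, 3)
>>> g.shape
(2, 7)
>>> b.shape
(2, 7)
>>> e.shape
(7, 3)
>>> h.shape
(7, 7)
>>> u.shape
(2, 7)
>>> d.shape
(7, 17)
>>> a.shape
(7, 7)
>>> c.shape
(17,)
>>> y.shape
(17, 7)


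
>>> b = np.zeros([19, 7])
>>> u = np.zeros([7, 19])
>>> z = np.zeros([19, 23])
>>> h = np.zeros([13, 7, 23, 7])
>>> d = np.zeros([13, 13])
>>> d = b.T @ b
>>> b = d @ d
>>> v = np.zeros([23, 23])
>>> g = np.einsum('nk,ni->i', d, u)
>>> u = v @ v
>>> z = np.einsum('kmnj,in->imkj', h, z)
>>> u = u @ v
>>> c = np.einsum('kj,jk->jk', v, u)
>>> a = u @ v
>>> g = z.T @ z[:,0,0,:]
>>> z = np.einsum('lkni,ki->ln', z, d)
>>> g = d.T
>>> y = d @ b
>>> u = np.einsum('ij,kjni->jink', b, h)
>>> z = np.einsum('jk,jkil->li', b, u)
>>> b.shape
(7, 7)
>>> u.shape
(7, 7, 23, 13)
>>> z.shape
(13, 23)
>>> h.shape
(13, 7, 23, 7)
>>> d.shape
(7, 7)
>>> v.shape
(23, 23)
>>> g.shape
(7, 7)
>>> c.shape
(23, 23)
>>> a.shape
(23, 23)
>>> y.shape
(7, 7)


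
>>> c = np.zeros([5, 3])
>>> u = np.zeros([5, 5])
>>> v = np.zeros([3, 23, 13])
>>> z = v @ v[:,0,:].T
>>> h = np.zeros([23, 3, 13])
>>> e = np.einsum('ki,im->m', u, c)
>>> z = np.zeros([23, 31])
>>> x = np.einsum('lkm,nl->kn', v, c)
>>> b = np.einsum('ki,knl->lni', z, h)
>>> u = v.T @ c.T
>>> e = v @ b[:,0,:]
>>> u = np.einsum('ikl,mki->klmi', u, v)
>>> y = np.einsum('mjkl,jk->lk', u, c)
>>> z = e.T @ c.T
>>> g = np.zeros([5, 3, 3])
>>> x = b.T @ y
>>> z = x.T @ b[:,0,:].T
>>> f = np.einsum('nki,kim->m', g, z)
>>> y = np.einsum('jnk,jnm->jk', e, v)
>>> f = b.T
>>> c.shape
(5, 3)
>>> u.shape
(23, 5, 3, 13)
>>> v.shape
(3, 23, 13)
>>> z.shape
(3, 3, 13)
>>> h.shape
(23, 3, 13)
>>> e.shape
(3, 23, 31)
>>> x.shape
(31, 3, 3)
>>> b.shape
(13, 3, 31)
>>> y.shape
(3, 31)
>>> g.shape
(5, 3, 3)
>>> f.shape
(31, 3, 13)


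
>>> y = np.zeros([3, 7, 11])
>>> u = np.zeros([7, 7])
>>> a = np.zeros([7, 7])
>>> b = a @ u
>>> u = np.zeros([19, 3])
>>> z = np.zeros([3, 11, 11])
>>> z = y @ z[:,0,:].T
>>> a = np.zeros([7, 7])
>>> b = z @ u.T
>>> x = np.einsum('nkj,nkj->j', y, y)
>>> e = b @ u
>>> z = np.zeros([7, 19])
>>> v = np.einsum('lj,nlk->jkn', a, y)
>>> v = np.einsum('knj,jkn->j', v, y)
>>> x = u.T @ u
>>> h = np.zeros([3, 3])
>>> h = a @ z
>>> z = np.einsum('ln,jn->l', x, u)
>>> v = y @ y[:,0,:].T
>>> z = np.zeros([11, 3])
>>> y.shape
(3, 7, 11)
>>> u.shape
(19, 3)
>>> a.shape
(7, 7)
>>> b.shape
(3, 7, 19)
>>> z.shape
(11, 3)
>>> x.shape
(3, 3)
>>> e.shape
(3, 7, 3)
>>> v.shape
(3, 7, 3)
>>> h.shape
(7, 19)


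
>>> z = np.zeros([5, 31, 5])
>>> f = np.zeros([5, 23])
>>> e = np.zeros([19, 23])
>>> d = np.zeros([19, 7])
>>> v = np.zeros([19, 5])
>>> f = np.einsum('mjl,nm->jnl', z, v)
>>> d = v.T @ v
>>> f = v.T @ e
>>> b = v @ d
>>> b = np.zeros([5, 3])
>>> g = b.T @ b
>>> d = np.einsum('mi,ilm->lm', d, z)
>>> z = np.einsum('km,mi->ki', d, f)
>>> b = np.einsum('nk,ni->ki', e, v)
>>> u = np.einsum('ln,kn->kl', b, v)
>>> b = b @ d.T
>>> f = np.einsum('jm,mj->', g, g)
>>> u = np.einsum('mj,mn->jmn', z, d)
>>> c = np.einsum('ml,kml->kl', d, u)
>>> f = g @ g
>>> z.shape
(31, 23)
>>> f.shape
(3, 3)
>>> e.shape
(19, 23)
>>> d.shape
(31, 5)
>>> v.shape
(19, 5)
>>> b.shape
(23, 31)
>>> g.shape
(3, 3)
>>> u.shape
(23, 31, 5)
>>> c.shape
(23, 5)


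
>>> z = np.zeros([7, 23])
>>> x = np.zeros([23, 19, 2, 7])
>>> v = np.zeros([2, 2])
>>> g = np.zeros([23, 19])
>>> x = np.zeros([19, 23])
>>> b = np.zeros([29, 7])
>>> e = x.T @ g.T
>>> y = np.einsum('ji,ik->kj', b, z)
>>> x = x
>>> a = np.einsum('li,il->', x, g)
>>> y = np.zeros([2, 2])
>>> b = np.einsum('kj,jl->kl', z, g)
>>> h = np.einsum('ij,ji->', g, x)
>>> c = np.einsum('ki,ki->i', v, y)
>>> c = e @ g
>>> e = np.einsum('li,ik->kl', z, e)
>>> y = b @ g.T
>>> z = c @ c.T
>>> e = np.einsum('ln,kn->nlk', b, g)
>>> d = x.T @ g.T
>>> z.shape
(23, 23)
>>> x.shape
(19, 23)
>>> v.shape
(2, 2)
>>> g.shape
(23, 19)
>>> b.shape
(7, 19)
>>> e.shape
(19, 7, 23)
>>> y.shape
(7, 23)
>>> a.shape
()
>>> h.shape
()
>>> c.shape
(23, 19)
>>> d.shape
(23, 23)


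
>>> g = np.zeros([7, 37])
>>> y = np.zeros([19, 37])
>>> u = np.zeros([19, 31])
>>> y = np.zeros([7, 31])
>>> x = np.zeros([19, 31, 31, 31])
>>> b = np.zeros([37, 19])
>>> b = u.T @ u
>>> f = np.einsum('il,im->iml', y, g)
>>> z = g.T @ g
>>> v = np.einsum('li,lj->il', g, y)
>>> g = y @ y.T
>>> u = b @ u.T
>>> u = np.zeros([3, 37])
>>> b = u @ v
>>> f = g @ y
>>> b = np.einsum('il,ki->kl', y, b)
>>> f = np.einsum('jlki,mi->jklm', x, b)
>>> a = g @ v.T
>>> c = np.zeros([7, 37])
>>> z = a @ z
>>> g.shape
(7, 7)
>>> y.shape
(7, 31)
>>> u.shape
(3, 37)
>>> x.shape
(19, 31, 31, 31)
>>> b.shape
(3, 31)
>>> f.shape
(19, 31, 31, 3)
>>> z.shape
(7, 37)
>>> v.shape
(37, 7)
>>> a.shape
(7, 37)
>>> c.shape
(7, 37)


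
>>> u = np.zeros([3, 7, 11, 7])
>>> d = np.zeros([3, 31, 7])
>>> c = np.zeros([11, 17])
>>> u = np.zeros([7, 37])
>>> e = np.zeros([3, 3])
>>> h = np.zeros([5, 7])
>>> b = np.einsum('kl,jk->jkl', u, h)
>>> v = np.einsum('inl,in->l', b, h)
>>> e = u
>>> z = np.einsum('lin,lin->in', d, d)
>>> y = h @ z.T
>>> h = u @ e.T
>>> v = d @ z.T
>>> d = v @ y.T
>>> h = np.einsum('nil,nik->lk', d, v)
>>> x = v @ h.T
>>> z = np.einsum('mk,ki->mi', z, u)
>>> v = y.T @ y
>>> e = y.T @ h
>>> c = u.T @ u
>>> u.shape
(7, 37)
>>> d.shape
(3, 31, 5)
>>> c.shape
(37, 37)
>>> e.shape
(31, 31)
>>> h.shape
(5, 31)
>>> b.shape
(5, 7, 37)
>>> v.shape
(31, 31)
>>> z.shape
(31, 37)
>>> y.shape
(5, 31)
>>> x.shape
(3, 31, 5)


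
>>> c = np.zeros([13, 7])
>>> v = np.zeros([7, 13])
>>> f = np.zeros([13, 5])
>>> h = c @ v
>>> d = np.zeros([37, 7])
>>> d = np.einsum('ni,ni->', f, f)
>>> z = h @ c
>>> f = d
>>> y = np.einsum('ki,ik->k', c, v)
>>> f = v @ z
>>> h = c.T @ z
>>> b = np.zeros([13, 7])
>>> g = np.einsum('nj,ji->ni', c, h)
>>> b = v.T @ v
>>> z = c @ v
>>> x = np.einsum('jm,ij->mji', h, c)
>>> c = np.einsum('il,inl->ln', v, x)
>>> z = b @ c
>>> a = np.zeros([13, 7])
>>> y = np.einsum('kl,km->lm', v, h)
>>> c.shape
(13, 7)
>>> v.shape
(7, 13)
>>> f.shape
(7, 7)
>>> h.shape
(7, 7)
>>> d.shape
()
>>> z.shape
(13, 7)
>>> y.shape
(13, 7)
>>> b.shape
(13, 13)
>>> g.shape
(13, 7)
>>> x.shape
(7, 7, 13)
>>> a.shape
(13, 7)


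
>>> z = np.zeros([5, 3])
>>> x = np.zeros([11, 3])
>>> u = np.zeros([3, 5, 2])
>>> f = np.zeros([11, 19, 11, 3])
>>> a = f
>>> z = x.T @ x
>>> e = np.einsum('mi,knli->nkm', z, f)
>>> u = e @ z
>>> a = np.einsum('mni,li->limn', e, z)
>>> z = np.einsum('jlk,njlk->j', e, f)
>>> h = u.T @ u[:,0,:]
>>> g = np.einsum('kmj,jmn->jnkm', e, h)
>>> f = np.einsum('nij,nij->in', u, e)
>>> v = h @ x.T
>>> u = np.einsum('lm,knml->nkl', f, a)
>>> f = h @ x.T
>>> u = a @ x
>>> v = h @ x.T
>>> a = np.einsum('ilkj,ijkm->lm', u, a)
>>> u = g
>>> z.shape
(19,)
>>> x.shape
(11, 3)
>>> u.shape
(3, 3, 19, 11)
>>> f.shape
(3, 11, 11)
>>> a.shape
(3, 11)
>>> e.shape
(19, 11, 3)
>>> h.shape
(3, 11, 3)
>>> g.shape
(3, 3, 19, 11)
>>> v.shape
(3, 11, 11)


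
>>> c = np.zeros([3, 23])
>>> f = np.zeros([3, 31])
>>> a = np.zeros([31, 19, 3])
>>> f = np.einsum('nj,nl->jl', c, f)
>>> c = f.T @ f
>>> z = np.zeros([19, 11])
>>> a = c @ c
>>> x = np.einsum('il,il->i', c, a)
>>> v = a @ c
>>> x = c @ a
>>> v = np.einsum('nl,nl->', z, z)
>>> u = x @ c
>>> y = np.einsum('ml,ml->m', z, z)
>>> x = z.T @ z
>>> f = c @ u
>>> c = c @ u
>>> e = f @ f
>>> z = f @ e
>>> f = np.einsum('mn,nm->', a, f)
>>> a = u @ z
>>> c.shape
(31, 31)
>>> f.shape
()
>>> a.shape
(31, 31)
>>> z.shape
(31, 31)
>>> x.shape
(11, 11)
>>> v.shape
()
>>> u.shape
(31, 31)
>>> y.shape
(19,)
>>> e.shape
(31, 31)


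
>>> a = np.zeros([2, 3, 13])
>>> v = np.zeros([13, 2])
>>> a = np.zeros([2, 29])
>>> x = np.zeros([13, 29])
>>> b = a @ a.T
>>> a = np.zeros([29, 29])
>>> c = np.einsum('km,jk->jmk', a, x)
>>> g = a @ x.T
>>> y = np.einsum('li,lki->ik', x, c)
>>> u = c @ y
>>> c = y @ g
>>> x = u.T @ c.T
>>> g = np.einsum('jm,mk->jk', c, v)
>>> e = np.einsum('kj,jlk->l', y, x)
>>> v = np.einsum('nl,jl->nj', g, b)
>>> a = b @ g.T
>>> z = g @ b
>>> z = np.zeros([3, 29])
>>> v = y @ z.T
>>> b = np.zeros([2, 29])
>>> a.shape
(2, 29)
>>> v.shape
(29, 3)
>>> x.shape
(29, 29, 29)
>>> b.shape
(2, 29)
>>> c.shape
(29, 13)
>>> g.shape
(29, 2)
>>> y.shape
(29, 29)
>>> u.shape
(13, 29, 29)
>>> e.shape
(29,)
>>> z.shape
(3, 29)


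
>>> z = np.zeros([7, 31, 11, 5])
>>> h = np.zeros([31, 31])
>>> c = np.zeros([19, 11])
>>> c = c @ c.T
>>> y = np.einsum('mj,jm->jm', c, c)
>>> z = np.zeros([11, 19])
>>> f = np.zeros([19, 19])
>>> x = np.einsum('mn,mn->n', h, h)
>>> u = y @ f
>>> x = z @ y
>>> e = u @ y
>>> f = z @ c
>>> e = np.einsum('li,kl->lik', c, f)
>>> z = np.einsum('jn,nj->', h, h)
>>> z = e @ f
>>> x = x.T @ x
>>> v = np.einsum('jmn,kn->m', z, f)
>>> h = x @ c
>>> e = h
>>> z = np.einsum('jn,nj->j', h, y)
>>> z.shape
(19,)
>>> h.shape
(19, 19)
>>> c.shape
(19, 19)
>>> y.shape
(19, 19)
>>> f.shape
(11, 19)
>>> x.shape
(19, 19)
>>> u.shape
(19, 19)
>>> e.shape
(19, 19)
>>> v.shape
(19,)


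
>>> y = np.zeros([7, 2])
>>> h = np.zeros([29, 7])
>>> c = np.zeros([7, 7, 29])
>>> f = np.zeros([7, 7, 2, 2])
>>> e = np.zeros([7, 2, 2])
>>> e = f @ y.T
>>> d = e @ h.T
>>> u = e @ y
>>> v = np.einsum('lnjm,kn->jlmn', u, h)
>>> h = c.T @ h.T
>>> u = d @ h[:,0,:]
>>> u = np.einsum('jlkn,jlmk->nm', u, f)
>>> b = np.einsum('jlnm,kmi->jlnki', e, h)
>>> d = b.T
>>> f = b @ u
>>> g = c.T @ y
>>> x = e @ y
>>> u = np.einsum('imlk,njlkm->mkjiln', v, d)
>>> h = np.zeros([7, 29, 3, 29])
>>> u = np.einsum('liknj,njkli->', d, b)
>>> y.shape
(7, 2)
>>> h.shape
(7, 29, 3, 29)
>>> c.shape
(7, 7, 29)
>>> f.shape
(7, 7, 2, 29, 2)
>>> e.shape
(7, 7, 2, 7)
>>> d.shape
(29, 29, 2, 7, 7)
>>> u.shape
()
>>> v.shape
(2, 7, 2, 7)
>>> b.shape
(7, 7, 2, 29, 29)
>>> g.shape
(29, 7, 2)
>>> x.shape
(7, 7, 2, 2)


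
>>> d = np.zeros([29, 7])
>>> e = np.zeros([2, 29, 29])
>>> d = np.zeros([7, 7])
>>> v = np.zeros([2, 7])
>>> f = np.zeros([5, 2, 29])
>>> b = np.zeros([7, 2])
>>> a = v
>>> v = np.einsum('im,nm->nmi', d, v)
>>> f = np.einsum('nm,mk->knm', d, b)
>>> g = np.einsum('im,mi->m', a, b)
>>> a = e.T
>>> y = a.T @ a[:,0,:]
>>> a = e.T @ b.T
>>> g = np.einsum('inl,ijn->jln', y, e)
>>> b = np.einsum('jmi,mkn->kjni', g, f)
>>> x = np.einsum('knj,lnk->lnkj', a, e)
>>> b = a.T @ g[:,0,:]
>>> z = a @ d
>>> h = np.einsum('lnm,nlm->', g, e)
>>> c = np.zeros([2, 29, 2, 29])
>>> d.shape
(7, 7)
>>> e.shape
(2, 29, 29)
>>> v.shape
(2, 7, 7)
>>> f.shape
(2, 7, 7)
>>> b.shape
(7, 29, 29)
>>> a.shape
(29, 29, 7)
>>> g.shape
(29, 2, 29)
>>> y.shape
(2, 29, 2)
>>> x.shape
(2, 29, 29, 7)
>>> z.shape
(29, 29, 7)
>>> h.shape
()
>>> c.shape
(2, 29, 2, 29)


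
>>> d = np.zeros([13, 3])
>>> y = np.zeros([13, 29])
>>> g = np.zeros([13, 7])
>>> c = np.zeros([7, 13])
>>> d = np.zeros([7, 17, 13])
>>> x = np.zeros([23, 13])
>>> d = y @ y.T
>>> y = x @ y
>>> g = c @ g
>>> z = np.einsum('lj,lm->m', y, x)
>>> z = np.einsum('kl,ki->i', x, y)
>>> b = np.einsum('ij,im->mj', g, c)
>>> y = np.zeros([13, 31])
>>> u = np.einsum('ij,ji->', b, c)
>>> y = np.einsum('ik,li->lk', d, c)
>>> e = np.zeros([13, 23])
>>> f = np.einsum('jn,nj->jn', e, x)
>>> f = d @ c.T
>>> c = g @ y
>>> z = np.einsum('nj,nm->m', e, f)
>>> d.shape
(13, 13)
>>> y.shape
(7, 13)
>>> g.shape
(7, 7)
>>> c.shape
(7, 13)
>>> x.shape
(23, 13)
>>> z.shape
(7,)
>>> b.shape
(13, 7)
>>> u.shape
()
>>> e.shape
(13, 23)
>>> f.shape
(13, 7)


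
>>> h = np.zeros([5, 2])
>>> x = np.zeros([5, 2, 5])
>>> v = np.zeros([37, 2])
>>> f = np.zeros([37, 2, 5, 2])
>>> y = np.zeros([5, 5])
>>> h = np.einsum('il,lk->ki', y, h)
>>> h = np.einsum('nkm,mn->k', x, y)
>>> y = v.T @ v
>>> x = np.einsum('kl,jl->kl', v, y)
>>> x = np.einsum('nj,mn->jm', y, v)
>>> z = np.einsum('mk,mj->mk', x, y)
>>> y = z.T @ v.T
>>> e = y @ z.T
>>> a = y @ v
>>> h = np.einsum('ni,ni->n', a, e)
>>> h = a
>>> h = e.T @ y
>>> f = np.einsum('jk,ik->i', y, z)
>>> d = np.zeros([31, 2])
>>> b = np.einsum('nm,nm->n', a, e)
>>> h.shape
(2, 37)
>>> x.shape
(2, 37)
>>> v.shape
(37, 2)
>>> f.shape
(2,)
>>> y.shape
(37, 37)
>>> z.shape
(2, 37)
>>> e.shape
(37, 2)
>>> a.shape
(37, 2)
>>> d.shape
(31, 2)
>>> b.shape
(37,)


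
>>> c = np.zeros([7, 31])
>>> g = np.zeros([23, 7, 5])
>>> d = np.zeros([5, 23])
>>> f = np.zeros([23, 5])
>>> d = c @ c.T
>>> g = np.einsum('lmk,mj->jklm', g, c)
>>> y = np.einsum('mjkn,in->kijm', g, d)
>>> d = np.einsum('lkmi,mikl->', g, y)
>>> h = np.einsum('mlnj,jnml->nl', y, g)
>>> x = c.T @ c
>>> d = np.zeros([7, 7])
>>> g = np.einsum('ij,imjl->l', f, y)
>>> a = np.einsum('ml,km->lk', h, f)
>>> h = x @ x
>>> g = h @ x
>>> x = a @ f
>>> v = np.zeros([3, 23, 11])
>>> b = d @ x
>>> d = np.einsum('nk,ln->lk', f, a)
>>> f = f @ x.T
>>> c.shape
(7, 31)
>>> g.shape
(31, 31)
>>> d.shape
(7, 5)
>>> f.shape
(23, 7)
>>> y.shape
(23, 7, 5, 31)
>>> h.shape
(31, 31)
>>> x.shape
(7, 5)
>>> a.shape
(7, 23)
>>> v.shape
(3, 23, 11)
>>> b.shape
(7, 5)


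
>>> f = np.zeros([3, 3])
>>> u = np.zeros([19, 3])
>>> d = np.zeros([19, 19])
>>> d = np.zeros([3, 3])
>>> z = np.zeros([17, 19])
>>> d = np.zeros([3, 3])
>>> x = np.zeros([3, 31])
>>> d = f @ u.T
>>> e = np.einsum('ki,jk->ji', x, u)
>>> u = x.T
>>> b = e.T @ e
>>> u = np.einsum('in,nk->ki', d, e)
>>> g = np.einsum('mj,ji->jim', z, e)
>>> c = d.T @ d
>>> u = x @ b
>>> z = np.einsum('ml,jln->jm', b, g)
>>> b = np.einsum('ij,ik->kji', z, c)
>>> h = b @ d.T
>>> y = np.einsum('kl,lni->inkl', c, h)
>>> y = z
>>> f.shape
(3, 3)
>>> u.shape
(3, 31)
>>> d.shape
(3, 19)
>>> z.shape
(19, 31)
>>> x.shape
(3, 31)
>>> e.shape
(19, 31)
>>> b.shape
(19, 31, 19)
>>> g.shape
(19, 31, 17)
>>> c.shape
(19, 19)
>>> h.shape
(19, 31, 3)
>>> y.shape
(19, 31)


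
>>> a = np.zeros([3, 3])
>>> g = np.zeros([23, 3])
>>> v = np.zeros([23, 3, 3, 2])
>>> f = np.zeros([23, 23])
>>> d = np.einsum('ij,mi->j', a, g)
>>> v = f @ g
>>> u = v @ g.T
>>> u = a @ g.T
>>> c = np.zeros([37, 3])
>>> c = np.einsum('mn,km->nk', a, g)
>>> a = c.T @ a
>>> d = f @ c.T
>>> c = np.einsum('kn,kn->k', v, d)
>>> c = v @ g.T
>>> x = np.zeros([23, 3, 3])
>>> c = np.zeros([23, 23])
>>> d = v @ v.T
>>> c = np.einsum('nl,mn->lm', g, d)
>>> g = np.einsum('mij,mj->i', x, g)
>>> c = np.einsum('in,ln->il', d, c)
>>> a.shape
(23, 3)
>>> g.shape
(3,)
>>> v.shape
(23, 3)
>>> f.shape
(23, 23)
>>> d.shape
(23, 23)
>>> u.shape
(3, 23)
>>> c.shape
(23, 3)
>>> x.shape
(23, 3, 3)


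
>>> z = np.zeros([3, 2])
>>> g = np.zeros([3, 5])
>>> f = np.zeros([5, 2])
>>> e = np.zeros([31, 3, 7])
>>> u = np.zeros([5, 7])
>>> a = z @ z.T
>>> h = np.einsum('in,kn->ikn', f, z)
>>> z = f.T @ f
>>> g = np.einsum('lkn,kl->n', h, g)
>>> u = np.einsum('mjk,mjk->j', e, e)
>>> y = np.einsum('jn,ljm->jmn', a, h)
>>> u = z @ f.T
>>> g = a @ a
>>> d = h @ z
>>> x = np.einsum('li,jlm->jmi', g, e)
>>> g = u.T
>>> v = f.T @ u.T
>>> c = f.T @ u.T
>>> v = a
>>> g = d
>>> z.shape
(2, 2)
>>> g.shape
(5, 3, 2)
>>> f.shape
(5, 2)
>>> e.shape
(31, 3, 7)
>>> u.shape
(2, 5)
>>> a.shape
(3, 3)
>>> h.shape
(5, 3, 2)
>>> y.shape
(3, 2, 3)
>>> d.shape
(5, 3, 2)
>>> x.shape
(31, 7, 3)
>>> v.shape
(3, 3)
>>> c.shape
(2, 2)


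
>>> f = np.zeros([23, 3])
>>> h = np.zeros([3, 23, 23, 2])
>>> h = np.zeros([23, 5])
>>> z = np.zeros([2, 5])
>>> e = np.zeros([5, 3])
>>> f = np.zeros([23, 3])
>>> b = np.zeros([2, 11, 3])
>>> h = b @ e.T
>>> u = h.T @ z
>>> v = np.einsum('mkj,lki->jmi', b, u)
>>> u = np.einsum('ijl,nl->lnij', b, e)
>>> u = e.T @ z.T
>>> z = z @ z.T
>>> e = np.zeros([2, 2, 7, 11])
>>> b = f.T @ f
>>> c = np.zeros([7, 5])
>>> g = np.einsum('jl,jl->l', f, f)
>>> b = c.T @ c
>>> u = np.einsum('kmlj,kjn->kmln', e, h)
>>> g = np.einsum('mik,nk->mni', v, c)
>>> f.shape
(23, 3)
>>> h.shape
(2, 11, 5)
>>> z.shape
(2, 2)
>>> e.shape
(2, 2, 7, 11)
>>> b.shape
(5, 5)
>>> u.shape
(2, 2, 7, 5)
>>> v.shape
(3, 2, 5)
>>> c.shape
(7, 5)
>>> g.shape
(3, 7, 2)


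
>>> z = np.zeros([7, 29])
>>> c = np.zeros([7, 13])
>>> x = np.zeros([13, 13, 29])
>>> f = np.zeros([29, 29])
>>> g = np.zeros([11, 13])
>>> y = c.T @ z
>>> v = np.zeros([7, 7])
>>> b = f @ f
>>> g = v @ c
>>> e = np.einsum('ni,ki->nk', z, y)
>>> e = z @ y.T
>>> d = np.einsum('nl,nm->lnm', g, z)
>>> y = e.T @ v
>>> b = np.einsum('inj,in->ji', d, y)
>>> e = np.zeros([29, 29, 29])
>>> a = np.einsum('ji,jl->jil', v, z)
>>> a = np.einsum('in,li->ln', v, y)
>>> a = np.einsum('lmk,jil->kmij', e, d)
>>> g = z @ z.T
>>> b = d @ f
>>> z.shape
(7, 29)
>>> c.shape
(7, 13)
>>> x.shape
(13, 13, 29)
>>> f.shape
(29, 29)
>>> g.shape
(7, 7)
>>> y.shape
(13, 7)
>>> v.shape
(7, 7)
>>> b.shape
(13, 7, 29)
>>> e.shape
(29, 29, 29)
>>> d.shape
(13, 7, 29)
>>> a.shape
(29, 29, 7, 13)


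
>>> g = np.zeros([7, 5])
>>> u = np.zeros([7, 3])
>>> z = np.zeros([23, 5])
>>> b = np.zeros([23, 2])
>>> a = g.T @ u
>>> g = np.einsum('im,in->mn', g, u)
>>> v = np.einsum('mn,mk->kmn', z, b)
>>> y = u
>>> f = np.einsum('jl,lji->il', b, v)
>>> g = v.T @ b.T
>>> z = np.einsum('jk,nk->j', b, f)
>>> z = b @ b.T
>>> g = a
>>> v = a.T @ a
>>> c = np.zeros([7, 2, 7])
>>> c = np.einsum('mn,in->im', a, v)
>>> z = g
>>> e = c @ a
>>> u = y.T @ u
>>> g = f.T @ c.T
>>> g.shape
(2, 3)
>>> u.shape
(3, 3)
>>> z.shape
(5, 3)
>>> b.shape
(23, 2)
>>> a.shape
(5, 3)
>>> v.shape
(3, 3)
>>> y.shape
(7, 3)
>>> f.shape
(5, 2)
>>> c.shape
(3, 5)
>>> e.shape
(3, 3)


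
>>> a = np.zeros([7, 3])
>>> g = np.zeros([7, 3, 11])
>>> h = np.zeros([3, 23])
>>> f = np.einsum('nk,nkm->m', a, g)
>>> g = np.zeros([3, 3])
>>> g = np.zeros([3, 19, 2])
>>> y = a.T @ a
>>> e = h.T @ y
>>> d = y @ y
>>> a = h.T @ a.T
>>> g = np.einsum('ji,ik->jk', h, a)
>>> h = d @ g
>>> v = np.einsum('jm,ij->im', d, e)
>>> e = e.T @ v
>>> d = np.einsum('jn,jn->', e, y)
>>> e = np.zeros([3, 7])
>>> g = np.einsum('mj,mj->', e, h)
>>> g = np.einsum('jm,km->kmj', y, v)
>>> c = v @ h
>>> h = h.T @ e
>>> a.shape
(23, 7)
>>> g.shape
(23, 3, 3)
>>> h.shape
(7, 7)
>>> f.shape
(11,)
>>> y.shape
(3, 3)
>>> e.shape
(3, 7)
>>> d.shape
()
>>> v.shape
(23, 3)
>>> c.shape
(23, 7)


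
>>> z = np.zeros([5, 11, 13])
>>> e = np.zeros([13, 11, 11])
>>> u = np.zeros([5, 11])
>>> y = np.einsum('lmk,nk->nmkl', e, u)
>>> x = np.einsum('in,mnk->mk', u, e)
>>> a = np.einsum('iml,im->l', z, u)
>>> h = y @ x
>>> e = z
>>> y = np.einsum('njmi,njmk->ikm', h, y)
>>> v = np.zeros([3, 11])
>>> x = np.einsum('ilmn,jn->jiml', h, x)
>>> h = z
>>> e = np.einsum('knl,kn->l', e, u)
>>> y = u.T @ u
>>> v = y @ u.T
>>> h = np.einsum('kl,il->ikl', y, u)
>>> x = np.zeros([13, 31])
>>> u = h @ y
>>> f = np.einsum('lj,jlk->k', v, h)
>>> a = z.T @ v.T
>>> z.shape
(5, 11, 13)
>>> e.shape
(13,)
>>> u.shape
(5, 11, 11)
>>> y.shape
(11, 11)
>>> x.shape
(13, 31)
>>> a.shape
(13, 11, 11)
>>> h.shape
(5, 11, 11)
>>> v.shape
(11, 5)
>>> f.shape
(11,)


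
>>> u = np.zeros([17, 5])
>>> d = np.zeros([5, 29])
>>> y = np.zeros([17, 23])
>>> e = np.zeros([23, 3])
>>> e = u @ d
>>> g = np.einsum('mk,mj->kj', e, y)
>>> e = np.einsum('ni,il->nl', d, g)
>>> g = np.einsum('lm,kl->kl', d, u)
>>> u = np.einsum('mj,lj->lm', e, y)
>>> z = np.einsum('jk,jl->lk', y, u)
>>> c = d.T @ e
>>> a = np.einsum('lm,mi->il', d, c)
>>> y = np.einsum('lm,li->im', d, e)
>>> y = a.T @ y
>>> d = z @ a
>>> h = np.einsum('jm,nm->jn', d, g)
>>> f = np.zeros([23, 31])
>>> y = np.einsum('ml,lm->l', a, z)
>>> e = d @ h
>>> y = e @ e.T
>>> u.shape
(17, 5)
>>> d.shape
(5, 5)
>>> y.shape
(5, 5)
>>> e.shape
(5, 17)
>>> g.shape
(17, 5)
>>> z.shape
(5, 23)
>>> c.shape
(29, 23)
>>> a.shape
(23, 5)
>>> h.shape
(5, 17)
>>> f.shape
(23, 31)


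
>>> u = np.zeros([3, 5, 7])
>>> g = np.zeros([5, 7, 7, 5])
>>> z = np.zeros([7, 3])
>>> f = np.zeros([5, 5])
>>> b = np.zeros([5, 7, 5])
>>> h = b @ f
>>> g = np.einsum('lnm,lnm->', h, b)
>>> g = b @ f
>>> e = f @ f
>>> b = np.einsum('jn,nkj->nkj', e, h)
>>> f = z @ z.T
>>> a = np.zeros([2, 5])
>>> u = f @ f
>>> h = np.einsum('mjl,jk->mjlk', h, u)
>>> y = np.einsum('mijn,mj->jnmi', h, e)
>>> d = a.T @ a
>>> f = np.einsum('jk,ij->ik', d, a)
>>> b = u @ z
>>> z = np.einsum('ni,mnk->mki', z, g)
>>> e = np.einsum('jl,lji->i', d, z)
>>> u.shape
(7, 7)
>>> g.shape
(5, 7, 5)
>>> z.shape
(5, 5, 3)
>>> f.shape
(2, 5)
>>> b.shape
(7, 3)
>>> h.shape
(5, 7, 5, 7)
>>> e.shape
(3,)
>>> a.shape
(2, 5)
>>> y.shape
(5, 7, 5, 7)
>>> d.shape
(5, 5)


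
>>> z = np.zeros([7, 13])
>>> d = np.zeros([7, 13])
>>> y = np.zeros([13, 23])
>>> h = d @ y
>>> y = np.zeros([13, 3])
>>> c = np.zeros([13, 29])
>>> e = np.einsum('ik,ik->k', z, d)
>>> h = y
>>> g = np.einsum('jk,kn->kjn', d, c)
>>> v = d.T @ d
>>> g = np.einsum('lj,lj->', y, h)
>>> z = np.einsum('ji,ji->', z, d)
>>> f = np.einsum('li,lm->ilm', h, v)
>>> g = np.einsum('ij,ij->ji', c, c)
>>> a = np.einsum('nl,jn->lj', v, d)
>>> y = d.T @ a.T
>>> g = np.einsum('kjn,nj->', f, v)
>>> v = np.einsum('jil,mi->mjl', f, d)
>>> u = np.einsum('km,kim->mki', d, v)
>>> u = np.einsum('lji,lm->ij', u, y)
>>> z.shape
()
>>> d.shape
(7, 13)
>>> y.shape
(13, 13)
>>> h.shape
(13, 3)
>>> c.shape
(13, 29)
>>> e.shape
(13,)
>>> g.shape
()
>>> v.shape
(7, 3, 13)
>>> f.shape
(3, 13, 13)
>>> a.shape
(13, 7)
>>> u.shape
(3, 7)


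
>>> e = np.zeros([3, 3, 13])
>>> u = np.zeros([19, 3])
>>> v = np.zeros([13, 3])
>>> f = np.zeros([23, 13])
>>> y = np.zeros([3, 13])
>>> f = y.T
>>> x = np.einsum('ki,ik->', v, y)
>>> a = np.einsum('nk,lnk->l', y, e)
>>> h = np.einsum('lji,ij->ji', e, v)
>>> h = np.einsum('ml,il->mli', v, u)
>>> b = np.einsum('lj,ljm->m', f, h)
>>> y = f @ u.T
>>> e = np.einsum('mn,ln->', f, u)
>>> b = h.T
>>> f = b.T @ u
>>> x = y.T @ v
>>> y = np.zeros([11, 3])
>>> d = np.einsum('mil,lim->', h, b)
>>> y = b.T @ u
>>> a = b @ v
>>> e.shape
()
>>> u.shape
(19, 3)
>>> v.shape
(13, 3)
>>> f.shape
(13, 3, 3)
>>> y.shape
(13, 3, 3)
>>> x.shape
(19, 3)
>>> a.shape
(19, 3, 3)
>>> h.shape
(13, 3, 19)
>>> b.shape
(19, 3, 13)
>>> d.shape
()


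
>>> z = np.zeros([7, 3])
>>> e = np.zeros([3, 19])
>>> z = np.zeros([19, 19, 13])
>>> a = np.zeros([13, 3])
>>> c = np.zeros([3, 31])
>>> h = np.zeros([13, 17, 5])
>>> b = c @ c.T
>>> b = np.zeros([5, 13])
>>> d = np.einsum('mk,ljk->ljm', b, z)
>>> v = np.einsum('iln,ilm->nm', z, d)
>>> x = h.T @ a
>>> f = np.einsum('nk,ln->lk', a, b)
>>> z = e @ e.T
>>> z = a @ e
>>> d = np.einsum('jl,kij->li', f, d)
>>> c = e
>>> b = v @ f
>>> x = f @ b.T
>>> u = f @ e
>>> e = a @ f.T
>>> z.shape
(13, 19)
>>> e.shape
(13, 5)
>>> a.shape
(13, 3)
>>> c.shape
(3, 19)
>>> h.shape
(13, 17, 5)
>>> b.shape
(13, 3)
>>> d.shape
(3, 19)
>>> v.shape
(13, 5)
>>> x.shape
(5, 13)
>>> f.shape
(5, 3)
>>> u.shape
(5, 19)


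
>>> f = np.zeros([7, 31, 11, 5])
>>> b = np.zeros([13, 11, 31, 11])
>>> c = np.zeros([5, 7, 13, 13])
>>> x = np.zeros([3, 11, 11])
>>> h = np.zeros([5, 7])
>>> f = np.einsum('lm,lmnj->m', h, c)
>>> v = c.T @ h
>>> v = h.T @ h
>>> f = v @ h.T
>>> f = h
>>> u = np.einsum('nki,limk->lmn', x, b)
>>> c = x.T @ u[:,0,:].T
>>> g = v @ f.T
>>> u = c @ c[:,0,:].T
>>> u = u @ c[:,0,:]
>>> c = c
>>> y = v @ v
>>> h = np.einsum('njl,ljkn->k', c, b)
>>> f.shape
(5, 7)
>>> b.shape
(13, 11, 31, 11)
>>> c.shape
(11, 11, 13)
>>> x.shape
(3, 11, 11)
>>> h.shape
(31,)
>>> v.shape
(7, 7)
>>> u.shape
(11, 11, 13)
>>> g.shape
(7, 5)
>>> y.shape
(7, 7)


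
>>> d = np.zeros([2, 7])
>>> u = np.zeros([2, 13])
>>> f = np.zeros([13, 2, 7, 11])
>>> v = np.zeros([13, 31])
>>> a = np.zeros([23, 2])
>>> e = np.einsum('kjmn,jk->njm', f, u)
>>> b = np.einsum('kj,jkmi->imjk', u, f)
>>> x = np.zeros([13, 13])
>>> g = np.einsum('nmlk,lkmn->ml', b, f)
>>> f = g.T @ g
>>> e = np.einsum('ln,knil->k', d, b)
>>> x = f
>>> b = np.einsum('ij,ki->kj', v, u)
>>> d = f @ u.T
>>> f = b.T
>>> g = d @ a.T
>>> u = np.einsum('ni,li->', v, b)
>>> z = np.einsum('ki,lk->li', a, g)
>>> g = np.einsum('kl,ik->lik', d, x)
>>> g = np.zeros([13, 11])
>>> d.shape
(13, 2)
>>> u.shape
()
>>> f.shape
(31, 2)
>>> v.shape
(13, 31)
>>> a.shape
(23, 2)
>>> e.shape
(11,)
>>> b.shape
(2, 31)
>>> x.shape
(13, 13)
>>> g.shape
(13, 11)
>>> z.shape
(13, 2)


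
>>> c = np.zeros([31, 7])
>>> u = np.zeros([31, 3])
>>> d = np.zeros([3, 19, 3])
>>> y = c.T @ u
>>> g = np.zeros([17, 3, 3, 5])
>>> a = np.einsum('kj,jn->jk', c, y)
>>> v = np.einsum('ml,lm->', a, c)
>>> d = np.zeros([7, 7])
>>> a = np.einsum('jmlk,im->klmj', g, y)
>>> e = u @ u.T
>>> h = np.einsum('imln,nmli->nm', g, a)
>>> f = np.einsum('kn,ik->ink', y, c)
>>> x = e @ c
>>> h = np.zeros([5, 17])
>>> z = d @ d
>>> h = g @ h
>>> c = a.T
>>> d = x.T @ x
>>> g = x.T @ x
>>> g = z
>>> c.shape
(17, 3, 3, 5)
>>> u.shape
(31, 3)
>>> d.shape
(7, 7)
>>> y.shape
(7, 3)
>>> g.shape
(7, 7)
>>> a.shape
(5, 3, 3, 17)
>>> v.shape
()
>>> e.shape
(31, 31)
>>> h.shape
(17, 3, 3, 17)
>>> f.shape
(31, 3, 7)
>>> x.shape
(31, 7)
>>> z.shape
(7, 7)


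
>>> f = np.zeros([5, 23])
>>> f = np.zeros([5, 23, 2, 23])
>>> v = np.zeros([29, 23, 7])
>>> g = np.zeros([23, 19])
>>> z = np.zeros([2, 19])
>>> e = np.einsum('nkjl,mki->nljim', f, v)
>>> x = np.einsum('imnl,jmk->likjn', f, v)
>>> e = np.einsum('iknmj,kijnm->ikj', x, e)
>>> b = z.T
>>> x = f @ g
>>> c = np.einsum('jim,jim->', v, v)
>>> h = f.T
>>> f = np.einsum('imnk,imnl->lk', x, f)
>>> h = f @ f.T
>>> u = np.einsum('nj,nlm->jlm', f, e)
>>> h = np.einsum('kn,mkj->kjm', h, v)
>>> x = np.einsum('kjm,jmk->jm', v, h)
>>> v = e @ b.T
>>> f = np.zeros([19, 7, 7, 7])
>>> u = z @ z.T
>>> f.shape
(19, 7, 7, 7)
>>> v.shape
(23, 5, 19)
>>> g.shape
(23, 19)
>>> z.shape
(2, 19)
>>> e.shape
(23, 5, 2)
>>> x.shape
(23, 7)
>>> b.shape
(19, 2)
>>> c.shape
()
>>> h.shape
(23, 7, 29)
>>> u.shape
(2, 2)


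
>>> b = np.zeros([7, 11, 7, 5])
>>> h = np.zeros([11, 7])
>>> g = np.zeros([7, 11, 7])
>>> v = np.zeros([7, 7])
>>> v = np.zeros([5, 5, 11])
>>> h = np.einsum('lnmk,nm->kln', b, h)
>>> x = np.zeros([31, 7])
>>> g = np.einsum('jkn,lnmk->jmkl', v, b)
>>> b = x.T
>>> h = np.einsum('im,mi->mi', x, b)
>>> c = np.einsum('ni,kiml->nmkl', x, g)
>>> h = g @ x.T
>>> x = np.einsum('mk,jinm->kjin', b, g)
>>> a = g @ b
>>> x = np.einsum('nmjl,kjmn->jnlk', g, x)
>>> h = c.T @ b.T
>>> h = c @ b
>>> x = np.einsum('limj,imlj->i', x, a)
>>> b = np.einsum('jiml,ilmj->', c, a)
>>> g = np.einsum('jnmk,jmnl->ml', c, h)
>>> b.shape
()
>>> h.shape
(31, 5, 5, 31)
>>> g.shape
(5, 31)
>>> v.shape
(5, 5, 11)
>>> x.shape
(5,)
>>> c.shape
(31, 5, 5, 7)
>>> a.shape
(5, 7, 5, 31)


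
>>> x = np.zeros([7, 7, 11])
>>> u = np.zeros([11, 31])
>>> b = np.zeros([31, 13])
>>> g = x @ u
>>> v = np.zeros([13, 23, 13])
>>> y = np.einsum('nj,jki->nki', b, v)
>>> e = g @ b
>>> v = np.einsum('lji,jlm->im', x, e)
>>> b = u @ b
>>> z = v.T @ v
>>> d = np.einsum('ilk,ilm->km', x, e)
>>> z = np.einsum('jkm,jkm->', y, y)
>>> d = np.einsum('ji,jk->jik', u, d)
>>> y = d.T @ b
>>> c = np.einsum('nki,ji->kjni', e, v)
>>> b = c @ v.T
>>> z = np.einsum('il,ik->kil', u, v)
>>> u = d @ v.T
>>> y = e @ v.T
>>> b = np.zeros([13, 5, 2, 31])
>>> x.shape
(7, 7, 11)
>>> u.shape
(11, 31, 11)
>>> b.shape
(13, 5, 2, 31)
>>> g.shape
(7, 7, 31)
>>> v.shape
(11, 13)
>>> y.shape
(7, 7, 11)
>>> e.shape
(7, 7, 13)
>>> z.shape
(13, 11, 31)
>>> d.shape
(11, 31, 13)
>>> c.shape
(7, 11, 7, 13)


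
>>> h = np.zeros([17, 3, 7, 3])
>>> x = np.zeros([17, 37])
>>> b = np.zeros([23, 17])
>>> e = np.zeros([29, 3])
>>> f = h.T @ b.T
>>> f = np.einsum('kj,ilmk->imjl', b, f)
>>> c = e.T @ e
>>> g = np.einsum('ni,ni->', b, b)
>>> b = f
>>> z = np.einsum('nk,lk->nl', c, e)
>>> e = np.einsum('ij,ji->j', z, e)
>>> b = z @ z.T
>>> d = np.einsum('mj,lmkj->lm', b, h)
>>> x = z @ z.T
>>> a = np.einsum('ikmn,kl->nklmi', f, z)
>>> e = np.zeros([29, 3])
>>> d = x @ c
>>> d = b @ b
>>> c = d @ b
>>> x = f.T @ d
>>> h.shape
(17, 3, 7, 3)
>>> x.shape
(7, 17, 3, 3)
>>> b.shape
(3, 3)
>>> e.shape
(29, 3)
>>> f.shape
(3, 3, 17, 7)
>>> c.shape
(3, 3)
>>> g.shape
()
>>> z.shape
(3, 29)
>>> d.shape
(3, 3)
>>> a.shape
(7, 3, 29, 17, 3)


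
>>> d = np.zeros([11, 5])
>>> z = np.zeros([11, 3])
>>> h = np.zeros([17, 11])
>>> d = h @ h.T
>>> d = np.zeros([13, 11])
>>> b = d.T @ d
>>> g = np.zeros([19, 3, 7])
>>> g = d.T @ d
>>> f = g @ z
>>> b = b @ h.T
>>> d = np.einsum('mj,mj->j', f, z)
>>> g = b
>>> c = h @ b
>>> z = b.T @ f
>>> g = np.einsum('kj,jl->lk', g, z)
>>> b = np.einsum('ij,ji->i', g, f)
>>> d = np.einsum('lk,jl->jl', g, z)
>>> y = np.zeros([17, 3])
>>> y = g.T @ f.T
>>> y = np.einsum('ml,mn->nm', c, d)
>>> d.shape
(17, 3)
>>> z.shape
(17, 3)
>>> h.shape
(17, 11)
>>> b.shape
(3,)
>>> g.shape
(3, 11)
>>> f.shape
(11, 3)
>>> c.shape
(17, 17)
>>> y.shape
(3, 17)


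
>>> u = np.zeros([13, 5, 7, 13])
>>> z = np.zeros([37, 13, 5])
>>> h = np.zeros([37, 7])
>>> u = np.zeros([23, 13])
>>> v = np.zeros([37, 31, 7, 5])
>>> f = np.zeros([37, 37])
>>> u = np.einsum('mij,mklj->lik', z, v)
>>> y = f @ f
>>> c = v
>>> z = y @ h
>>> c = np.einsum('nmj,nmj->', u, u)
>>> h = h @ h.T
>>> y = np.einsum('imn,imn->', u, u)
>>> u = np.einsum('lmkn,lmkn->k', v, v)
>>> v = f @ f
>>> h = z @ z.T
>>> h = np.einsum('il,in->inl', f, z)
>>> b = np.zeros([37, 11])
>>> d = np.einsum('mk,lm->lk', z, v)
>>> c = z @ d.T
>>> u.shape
(7,)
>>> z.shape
(37, 7)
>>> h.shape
(37, 7, 37)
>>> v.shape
(37, 37)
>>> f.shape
(37, 37)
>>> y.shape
()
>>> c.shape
(37, 37)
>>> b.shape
(37, 11)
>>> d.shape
(37, 7)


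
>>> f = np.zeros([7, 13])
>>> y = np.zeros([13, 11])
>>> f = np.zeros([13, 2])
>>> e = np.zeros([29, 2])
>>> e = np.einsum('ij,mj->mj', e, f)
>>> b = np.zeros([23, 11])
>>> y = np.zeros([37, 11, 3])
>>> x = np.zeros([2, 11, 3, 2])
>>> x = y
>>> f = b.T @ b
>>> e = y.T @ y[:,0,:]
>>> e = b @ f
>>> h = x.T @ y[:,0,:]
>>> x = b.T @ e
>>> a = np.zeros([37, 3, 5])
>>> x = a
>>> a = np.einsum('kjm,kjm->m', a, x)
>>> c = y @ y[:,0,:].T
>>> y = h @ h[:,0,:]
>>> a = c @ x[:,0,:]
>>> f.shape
(11, 11)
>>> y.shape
(3, 11, 3)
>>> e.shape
(23, 11)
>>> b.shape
(23, 11)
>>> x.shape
(37, 3, 5)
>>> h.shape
(3, 11, 3)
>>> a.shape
(37, 11, 5)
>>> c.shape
(37, 11, 37)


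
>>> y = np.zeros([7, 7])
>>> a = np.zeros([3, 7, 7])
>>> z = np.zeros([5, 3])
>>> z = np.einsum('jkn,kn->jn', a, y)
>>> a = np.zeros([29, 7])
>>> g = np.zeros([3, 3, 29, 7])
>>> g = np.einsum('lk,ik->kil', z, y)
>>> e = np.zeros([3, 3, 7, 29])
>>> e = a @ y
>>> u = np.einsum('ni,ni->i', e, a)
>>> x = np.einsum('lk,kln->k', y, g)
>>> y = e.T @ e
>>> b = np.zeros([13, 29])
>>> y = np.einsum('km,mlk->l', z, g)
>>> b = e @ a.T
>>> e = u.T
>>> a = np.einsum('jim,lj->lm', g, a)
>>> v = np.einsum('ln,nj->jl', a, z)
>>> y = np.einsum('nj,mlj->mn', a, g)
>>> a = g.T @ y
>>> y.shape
(7, 29)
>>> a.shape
(3, 7, 29)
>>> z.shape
(3, 7)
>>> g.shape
(7, 7, 3)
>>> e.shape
(7,)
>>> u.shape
(7,)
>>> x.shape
(7,)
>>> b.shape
(29, 29)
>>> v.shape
(7, 29)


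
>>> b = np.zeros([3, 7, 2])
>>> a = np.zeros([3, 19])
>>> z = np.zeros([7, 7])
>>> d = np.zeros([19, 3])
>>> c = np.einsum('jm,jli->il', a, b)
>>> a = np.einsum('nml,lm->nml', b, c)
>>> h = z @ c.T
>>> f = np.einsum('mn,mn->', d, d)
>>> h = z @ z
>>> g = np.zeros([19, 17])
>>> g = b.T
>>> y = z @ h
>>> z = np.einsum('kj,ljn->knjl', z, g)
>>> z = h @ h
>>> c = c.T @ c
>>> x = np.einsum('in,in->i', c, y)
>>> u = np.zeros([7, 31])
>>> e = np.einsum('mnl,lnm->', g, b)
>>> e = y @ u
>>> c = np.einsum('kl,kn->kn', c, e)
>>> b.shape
(3, 7, 2)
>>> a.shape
(3, 7, 2)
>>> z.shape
(7, 7)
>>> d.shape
(19, 3)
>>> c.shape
(7, 31)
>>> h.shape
(7, 7)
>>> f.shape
()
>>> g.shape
(2, 7, 3)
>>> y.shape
(7, 7)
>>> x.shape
(7,)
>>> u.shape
(7, 31)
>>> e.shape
(7, 31)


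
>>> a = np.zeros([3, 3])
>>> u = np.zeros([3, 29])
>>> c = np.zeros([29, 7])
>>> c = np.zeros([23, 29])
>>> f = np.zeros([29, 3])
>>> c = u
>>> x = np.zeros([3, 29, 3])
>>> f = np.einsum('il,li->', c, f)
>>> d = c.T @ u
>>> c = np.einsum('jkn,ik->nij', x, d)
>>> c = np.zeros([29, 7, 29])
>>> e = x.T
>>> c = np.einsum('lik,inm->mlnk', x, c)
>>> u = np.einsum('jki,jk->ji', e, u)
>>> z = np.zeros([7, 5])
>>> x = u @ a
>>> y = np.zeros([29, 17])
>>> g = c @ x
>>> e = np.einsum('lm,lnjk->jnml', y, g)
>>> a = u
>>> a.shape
(3, 3)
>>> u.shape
(3, 3)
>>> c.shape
(29, 3, 7, 3)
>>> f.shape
()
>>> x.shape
(3, 3)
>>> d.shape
(29, 29)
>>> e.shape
(7, 3, 17, 29)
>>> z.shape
(7, 5)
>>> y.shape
(29, 17)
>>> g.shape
(29, 3, 7, 3)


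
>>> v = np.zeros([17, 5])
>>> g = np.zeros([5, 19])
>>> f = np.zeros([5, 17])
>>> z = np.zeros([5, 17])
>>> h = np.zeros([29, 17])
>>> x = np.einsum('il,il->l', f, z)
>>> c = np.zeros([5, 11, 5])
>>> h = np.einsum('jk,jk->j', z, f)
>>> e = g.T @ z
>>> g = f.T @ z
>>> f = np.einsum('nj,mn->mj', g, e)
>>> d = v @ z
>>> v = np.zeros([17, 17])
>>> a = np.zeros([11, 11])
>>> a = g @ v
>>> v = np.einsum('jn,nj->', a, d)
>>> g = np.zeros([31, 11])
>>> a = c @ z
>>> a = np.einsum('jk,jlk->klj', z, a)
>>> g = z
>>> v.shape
()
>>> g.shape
(5, 17)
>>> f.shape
(19, 17)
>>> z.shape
(5, 17)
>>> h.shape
(5,)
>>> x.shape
(17,)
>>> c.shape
(5, 11, 5)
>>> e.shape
(19, 17)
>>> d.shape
(17, 17)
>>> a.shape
(17, 11, 5)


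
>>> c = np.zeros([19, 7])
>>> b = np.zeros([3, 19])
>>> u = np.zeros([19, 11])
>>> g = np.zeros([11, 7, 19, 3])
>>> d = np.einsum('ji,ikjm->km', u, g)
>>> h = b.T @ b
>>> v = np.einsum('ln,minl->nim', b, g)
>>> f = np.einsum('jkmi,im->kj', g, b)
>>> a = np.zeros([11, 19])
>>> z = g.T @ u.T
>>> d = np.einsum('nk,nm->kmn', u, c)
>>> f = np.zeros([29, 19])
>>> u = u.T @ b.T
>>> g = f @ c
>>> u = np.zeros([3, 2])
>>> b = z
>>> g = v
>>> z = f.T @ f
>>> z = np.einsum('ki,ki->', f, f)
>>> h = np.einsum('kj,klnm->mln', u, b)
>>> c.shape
(19, 7)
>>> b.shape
(3, 19, 7, 19)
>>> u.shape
(3, 2)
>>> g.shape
(19, 7, 11)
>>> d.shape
(11, 7, 19)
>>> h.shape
(19, 19, 7)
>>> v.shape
(19, 7, 11)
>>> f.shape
(29, 19)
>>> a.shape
(11, 19)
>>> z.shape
()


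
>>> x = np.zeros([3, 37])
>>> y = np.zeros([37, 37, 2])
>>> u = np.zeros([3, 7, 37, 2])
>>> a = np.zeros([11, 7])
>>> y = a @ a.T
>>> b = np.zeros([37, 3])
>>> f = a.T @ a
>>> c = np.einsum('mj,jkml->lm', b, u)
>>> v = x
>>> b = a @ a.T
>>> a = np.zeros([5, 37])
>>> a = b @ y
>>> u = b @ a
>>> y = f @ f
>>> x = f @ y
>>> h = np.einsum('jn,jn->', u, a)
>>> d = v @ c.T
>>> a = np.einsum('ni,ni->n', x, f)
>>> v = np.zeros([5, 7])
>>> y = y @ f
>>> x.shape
(7, 7)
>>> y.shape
(7, 7)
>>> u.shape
(11, 11)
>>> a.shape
(7,)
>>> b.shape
(11, 11)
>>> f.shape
(7, 7)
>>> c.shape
(2, 37)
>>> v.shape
(5, 7)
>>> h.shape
()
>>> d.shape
(3, 2)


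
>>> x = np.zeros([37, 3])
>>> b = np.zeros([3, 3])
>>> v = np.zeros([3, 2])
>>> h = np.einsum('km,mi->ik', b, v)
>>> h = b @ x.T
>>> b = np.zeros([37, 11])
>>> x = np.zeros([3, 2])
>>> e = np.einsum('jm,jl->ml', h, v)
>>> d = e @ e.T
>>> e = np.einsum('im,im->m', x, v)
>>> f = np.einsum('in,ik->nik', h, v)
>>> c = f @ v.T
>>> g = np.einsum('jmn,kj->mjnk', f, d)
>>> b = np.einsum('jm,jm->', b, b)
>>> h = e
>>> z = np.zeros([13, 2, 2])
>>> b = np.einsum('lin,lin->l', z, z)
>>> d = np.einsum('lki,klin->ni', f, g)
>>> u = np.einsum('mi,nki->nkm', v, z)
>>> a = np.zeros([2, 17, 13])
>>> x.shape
(3, 2)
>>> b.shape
(13,)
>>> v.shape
(3, 2)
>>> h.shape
(2,)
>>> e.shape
(2,)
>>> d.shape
(37, 2)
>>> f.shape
(37, 3, 2)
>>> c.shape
(37, 3, 3)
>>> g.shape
(3, 37, 2, 37)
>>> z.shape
(13, 2, 2)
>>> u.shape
(13, 2, 3)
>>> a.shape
(2, 17, 13)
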